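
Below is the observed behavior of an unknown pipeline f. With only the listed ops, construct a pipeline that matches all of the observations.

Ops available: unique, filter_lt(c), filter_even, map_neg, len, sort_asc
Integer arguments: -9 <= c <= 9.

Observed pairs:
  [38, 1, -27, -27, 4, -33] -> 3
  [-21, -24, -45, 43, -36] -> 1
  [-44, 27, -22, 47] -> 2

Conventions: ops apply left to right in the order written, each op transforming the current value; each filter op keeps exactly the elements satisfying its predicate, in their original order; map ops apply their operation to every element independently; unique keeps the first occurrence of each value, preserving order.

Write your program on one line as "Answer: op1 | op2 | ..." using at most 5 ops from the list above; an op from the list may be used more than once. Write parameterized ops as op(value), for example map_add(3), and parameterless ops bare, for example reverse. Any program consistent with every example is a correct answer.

unique | sort_asc | map_neg | filter_lt(7) | len

Check, running the answer program on each example:
  [38, 1, -27, -27, 4, -33] -> [38, 1, -27, 4, -33] -> [-33, -27, 1, 4, 38] -> [33, 27, -1, -4, -38] -> [-1, -4, -38] -> 3
  [-21, -24, -45, 43, -36] -> [-21, -24, -45, 43, -36] -> [-45, -36, -24, -21, 43] -> [45, 36, 24, 21, -43] -> [-43] -> 1
  [-44, 27, -22, 47] -> [-44, 27, -22, 47] -> [-44, -22, 27, 47] -> [44, 22, -27, -47] -> [-27, -47] -> 2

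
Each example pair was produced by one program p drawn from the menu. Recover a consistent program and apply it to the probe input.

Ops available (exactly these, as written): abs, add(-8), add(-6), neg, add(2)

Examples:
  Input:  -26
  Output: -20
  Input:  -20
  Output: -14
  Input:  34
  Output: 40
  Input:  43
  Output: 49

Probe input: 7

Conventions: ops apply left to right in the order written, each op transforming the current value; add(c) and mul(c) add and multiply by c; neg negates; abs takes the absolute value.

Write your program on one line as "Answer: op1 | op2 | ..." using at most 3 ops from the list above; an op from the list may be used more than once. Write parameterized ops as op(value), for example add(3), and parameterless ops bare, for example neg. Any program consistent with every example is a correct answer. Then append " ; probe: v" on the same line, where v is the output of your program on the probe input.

neg | add(-6) | neg ; probe: 13

Check, running the answer program on each example:
  -26 -> 26 -> 20 -> -20
  -20 -> 20 -> 14 -> -14
  34 -> -34 -> -40 -> 40
  43 -> -43 -> -49 -> 49
  probe: 7 -> -7 -> -13 -> 13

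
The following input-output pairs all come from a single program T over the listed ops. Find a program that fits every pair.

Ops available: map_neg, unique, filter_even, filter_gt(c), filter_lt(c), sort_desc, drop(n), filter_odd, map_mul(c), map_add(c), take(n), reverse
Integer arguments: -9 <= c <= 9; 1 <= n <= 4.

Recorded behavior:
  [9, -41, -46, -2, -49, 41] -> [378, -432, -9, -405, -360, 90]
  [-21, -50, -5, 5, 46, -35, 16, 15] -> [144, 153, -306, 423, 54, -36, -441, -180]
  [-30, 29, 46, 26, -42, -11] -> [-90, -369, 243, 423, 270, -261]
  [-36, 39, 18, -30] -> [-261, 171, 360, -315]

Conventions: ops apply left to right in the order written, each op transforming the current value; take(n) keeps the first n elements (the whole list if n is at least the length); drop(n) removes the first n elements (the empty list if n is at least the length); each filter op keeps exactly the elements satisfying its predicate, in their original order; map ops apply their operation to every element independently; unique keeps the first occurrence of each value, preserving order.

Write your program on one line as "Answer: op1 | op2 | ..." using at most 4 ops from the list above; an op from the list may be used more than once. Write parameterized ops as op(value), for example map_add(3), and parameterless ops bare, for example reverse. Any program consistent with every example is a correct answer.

map_neg | reverse | map_mul(-9) | map_add(9)

Check, running the answer program on each example:
  [9, -41, -46, -2, -49, 41] -> [-9, 41, 46, 2, 49, -41] -> [-41, 49, 2, 46, 41, -9] -> [369, -441, -18, -414, -369, 81] -> [378, -432, -9, -405, -360, 90]
  [-21, -50, -5, 5, 46, -35, 16, 15] -> [21, 50, 5, -5, -46, 35, -16, -15] -> [-15, -16, 35, -46, -5, 5, 50, 21] -> [135, 144, -315, 414, 45, -45, -450, -189] -> [144, 153, -306, 423, 54, -36, -441, -180]
  [-30, 29, 46, 26, -42, -11] -> [30, -29, -46, -26, 42, 11] -> [11, 42, -26, -46, -29, 30] -> [-99, -378, 234, 414, 261, -270] -> [-90, -369, 243, 423, 270, -261]
  [-36, 39, 18, -30] -> [36, -39, -18, 30] -> [30, -18, -39, 36] -> [-270, 162, 351, -324] -> [-261, 171, 360, -315]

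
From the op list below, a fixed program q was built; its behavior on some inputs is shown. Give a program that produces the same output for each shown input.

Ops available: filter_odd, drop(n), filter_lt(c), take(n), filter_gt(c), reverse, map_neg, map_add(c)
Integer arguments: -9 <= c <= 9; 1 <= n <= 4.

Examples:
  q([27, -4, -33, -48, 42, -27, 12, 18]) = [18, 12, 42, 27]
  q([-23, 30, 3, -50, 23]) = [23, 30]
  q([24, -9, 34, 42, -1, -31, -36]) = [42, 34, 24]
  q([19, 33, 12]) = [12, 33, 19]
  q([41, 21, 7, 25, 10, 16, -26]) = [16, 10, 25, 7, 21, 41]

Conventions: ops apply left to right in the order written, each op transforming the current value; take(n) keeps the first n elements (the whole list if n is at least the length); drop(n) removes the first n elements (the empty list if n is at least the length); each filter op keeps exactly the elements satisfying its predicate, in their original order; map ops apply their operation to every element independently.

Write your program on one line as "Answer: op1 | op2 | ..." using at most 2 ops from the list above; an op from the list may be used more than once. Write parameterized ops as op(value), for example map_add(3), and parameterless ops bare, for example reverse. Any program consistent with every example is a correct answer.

filter_gt(4) | reverse

Check, running the answer program on each example:
  [27, -4, -33, -48, 42, -27, 12, 18] -> [27, 42, 12, 18] -> [18, 12, 42, 27]
  [-23, 30, 3, -50, 23] -> [30, 23] -> [23, 30]
  [24, -9, 34, 42, -1, -31, -36] -> [24, 34, 42] -> [42, 34, 24]
  [19, 33, 12] -> [19, 33, 12] -> [12, 33, 19]
  [41, 21, 7, 25, 10, 16, -26] -> [41, 21, 7, 25, 10, 16] -> [16, 10, 25, 7, 21, 41]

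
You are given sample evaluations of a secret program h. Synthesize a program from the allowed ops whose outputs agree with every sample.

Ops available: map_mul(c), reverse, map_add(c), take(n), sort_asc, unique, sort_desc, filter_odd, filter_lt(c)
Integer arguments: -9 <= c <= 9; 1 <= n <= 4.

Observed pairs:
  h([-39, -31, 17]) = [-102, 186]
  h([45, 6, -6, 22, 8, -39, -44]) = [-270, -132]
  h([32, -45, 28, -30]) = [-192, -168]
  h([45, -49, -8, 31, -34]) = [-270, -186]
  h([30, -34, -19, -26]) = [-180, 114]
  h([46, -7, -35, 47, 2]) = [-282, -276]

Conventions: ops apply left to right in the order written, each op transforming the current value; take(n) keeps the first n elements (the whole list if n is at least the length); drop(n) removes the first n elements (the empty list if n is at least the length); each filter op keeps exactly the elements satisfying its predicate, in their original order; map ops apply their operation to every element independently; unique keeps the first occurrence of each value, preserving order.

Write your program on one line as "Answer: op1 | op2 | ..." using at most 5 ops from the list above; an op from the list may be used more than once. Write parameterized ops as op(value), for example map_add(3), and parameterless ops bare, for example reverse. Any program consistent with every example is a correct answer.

sort_desc | take(2) | sort_asc | map_mul(-6) | sort_asc

Check, running the answer program on each example:
  [-39, -31, 17] -> [17, -31, -39] -> [17, -31] -> [-31, 17] -> [186, -102] -> [-102, 186]
  [45, 6, -6, 22, 8, -39, -44] -> [45, 22, 8, 6, -6, -39, -44] -> [45, 22] -> [22, 45] -> [-132, -270] -> [-270, -132]
  [32, -45, 28, -30] -> [32, 28, -30, -45] -> [32, 28] -> [28, 32] -> [-168, -192] -> [-192, -168]
  [45, -49, -8, 31, -34] -> [45, 31, -8, -34, -49] -> [45, 31] -> [31, 45] -> [-186, -270] -> [-270, -186]
  [30, -34, -19, -26] -> [30, -19, -26, -34] -> [30, -19] -> [-19, 30] -> [114, -180] -> [-180, 114]
  [46, -7, -35, 47, 2] -> [47, 46, 2, -7, -35] -> [47, 46] -> [46, 47] -> [-276, -282] -> [-282, -276]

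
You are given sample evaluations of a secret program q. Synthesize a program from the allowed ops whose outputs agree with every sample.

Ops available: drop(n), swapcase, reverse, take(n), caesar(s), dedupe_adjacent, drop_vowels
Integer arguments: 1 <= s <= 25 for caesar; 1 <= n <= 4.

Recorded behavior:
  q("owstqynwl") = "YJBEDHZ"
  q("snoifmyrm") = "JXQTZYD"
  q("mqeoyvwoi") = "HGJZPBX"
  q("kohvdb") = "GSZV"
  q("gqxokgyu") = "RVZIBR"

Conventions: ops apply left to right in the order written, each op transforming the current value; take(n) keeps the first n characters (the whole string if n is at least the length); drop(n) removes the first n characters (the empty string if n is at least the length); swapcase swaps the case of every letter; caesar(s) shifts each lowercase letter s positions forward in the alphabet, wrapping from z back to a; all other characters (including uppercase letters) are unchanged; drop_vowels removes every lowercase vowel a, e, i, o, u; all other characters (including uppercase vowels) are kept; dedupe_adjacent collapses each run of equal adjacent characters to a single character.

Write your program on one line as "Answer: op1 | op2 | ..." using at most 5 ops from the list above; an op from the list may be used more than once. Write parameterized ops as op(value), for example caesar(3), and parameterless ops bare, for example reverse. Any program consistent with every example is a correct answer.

caesar(5) | reverse | caesar(6) | drop(2) | swapcase

Check, running the answer program on each example:
  "owstqynwl" -> "tbxyvdsbq" -> "qbsdvyxbt" -> "whyjbedhz" -> "yjbedhz" -> "YJBEDHZ"
  "snoifmyrm" -> "xstnkrdwr" -> "rwdrkntsx" -> "xcjxqtzyd" -> "jxqtzyd" -> "JXQTZYD"
  "mqeoyvwoi" -> "rvjtdabtn" -> "ntbadtjvr" -> "tzhgjzpbx" -> "hgjzpbx" -> "HGJZPBX"
  "kohvdb" -> "ptmaig" -> "giamtp" -> "mogszv" -> "gszv" -> "GSZV"
  "gqxokgyu" -> "lvctpldz" -> "zdlptcvl" -> "fjrvzibr" -> "rvzibr" -> "RVZIBR"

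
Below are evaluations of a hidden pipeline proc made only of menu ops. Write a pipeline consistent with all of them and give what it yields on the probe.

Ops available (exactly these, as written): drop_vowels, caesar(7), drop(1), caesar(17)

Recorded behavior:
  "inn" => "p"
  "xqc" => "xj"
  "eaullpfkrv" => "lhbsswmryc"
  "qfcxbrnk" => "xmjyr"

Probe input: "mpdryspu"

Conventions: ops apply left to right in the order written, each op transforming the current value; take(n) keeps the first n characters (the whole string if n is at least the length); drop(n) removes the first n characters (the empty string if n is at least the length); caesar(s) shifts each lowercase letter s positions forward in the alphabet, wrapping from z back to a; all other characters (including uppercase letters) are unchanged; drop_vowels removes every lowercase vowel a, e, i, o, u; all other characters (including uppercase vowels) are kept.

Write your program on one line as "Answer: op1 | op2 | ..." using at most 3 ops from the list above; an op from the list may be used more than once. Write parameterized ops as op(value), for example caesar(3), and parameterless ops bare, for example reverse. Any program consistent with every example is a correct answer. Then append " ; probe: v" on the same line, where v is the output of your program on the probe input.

caesar(7) | drop_vowels ; probe: "twkyfzwb"

Check, running the answer program on each example:
  "inn" -> "puu" -> "p"
  "xqc" -> "exj" -> "xj"
  "eaullpfkrv" -> "lhbsswmryc" -> "lhbsswmryc"
  "qfcxbrnk" -> "xmjeiyur" -> "xmjyr"
  probe: "mpdryspu" -> "twkyfzwb" -> "twkyfzwb"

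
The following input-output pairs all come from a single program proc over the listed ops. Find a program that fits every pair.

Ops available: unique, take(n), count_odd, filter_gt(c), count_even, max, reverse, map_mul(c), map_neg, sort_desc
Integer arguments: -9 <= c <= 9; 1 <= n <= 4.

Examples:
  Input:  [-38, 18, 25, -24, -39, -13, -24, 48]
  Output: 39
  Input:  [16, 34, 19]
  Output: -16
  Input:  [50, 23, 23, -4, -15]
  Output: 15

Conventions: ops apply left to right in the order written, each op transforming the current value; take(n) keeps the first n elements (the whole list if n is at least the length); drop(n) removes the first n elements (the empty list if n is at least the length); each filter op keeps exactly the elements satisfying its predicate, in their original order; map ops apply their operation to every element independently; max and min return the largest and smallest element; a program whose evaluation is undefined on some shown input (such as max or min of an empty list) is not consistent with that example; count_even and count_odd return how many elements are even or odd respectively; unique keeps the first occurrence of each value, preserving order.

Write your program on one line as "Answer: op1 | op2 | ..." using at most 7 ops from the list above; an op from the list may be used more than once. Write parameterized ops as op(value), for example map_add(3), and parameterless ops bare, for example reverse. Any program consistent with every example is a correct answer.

map_neg | unique | map_neg | reverse | map_neg | max

Check, running the answer program on each example:
  [-38, 18, 25, -24, -39, -13, -24, 48] -> [38, -18, -25, 24, 39, 13, 24, -48] -> [38, -18, -25, 24, 39, 13, -48] -> [-38, 18, 25, -24, -39, -13, 48] -> [48, -13, -39, -24, 25, 18, -38] -> [-48, 13, 39, 24, -25, -18, 38] -> 39
  [16, 34, 19] -> [-16, -34, -19] -> [-16, -34, -19] -> [16, 34, 19] -> [19, 34, 16] -> [-19, -34, -16] -> -16
  [50, 23, 23, -4, -15] -> [-50, -23, -23, 4, 15] -> [-50, -23, 4, 15] -> [50, 23, -4, -15] -> [-15, -4, 23, 50] -> [15, 4, -23, -50] -> 15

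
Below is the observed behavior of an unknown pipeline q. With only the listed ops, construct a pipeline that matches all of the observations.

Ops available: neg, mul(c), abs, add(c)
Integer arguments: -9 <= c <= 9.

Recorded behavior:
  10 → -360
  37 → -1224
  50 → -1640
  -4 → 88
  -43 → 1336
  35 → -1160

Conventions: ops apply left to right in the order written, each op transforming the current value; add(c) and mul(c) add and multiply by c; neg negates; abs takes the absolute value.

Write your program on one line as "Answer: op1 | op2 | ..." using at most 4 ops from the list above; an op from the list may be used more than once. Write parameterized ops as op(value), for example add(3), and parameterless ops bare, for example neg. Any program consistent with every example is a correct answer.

mul(-4) | add(-5) | mul(8)

Check, running the answer program on each example:
  10 -> -40 -> -45 -> -360
  37 -> -148 -> -153 -> -1224
  50 -> -200 -> -205 -> -1640
  -4 -> 16 -> 11 -> 88
  -43 -> 172 -> 167 -> 1336
  35 -> -140 -> -145 -> -1160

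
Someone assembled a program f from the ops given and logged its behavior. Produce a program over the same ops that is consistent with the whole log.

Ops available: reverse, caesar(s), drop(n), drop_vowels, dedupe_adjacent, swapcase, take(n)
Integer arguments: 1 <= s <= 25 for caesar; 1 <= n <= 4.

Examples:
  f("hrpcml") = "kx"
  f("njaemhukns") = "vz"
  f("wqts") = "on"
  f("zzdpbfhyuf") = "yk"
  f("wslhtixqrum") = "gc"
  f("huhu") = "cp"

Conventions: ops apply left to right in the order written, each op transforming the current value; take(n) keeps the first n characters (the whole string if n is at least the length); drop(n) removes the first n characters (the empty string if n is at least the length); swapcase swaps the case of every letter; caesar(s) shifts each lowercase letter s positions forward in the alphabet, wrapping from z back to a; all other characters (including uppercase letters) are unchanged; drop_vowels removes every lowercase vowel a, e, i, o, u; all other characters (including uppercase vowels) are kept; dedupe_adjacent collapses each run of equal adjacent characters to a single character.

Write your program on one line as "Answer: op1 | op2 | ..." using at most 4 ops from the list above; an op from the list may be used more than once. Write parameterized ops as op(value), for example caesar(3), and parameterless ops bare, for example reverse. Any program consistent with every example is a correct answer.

take(4) | caesar(21) | drop(2)

Check, running the answer program on each example:
  "hrpcml" -> "hrpc" -> "cmkx" -> "kx"
  "njaemhukns" -> "njae" -> "ievz" -> "vz"
  "wqts" -> "wqts" -> "rlon" -> "on"
  "zzdpbfhyuf" -> "zzdp" -> "uuyk" -> "yk"
  "wslhtixqrum" -> "wslh" -> "rngc" -> "gc"
  "huhu" -> "huhu" -> "cpcp" -> "cp"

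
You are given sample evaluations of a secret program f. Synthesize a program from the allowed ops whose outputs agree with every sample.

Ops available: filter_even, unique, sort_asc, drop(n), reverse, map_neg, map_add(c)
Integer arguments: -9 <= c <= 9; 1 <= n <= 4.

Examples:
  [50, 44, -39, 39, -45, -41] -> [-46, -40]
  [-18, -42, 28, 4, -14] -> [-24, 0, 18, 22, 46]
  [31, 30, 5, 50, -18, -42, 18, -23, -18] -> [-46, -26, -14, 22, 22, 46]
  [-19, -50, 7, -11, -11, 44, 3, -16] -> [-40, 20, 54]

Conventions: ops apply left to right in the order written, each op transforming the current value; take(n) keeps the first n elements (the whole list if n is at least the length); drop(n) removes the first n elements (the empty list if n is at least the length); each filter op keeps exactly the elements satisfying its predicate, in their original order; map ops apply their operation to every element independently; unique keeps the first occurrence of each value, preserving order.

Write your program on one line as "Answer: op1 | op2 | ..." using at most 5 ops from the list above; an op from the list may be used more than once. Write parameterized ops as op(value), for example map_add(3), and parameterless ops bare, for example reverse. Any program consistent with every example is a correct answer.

filter_even | map_add(-4) | map_neg | sort_asc

Check, running the answer program on each example:
  [50, 44, -39, 39, -45, -41] -> [50, 44] -> [46, 40] -> [-46, -40] -> [-46, -40]
  [-18, -42, 28, 4, -14] -> [-18, -42, 28, 4, -14] -> [-22, -46, 24, 0, -18] -> [22, 46, -24, 0, 18] -> [-24, 0, 18, 22, 46]
  [31, 30, 5, 50, -18, -42, 18, -23, -18] -> [30, 50, -18, -42, 18, -18] -> [26, 46, -22, -46, 14, -22] -> [-26, -46, 22, 46, -14, 22] -> [-46, -26, -14, 22, 22, 46]
  [-19, -50, 7, -11, -11, 44, 3, -16] -> [-50, 44, -16] -> [-54, 40, -20] -> [54, -40, 20] -> [-40, 20, 54]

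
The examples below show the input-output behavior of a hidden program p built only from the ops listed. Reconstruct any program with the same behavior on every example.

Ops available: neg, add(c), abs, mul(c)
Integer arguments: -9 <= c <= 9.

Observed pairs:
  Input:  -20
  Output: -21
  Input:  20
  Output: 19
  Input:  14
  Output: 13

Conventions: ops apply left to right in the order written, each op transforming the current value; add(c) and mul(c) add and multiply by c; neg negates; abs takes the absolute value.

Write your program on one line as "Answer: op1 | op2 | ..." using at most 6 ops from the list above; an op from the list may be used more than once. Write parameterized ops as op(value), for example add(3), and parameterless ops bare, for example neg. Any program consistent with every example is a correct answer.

neg | add(-4) | neg | add(3) | add(-8)

Check, running the answer program on each example:
  -20 -> 20 -> 16 -> -16 -> -13 -> -21
  20 -> -20 -> -24 -> 24 -> 27 -> 19
  14 -> -14 -> -18 -> 18 -> 21 -> 13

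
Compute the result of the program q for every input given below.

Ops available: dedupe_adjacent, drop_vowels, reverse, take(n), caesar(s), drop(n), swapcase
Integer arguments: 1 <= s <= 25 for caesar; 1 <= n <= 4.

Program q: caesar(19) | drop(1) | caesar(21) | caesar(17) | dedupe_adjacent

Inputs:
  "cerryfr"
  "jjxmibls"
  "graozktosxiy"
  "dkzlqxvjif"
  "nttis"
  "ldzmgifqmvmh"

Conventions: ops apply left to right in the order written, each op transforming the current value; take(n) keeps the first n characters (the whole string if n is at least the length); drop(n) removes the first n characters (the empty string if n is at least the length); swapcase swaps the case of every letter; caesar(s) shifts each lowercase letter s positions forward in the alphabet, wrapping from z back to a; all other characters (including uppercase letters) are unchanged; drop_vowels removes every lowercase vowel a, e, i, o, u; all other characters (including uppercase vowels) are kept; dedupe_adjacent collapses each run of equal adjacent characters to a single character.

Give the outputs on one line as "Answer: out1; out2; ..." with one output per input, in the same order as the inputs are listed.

"jwdkw"; "ocrngqx"; "wftepytxcnd"; "peqvcaonk"; "ynx"; "ierlnkvrarm"

Execution, op by op:
  "cerryfr" -> "vxkkryk" -> "xkkryk" -> "sffmtf" -> "jwwdkw" -> "jwdkw"
  "jjxmibls" -> "ccqfbuel" -> "cqfbuel" -> "xlawpzg" -> "ocrngqx" -> "ocrngqx"
  "graozktosxiy" -> "zkthsdmhlqbr" -> "kthsdmhlqbr" -> "focnyhcglwm" -> "wftepytxcnd" -> "wftepytxcnd"
  "dkzlqxvjif" -> "wdsejqocby" -> "dsejqocby" -> "ynzeljxwt" -> "peqvcaonk" -> "peqvcaonk"
  "nttis" -> "gmmbl" -> "mmbl" -> "hhwg" -> "yynx" -> "ynx"
  "ldzmgifqmvmh" -> "ewsfzbyjfofa" -> "wsfzbyjfofa" -> "rnauwteajav" -> "ierlnkvrarm" -> "ierlnkvrarm"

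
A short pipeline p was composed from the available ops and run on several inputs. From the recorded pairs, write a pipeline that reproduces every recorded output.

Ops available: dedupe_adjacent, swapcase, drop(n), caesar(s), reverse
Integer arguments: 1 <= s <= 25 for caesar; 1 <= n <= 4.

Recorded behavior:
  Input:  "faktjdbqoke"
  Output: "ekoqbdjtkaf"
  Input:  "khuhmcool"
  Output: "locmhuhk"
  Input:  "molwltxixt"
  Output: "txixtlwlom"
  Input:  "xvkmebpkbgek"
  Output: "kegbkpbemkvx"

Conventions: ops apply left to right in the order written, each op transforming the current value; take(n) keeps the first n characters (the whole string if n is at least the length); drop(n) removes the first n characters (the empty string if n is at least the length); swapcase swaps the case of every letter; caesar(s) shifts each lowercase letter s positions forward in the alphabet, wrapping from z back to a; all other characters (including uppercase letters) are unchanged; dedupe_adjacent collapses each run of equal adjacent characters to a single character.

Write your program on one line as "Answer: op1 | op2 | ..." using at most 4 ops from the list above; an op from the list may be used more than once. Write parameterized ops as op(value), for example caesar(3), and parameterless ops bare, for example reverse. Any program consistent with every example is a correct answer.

reverse | swapcase | dedupe_adjacent | swapcase

Check, running the answer program on each example:
  "faktjdbqoke" -> "ekoqbdjtkaf" -> "EKOQBDJTKAF" -> "EKOQBDJTKAF" -> "ekoqbdjtkaf"
  "khuhmcool" -> "loocmhuhk" -> "LOOCMHUHK" -> "LOCMHUHK" -> "locmhuhk"
  "molwltxixt" -> "txixtlwlom" -> "TXIXTLWLOM" -> "TXIXTLWLOM" -> "txixtlwlom"
  "xvkmebpkbgek" -> "kegbkpbemkvx" -> "KEGBKPBEMKVX" -> "KEGBKPBEMKVX" -> "kegbkpbemkvx"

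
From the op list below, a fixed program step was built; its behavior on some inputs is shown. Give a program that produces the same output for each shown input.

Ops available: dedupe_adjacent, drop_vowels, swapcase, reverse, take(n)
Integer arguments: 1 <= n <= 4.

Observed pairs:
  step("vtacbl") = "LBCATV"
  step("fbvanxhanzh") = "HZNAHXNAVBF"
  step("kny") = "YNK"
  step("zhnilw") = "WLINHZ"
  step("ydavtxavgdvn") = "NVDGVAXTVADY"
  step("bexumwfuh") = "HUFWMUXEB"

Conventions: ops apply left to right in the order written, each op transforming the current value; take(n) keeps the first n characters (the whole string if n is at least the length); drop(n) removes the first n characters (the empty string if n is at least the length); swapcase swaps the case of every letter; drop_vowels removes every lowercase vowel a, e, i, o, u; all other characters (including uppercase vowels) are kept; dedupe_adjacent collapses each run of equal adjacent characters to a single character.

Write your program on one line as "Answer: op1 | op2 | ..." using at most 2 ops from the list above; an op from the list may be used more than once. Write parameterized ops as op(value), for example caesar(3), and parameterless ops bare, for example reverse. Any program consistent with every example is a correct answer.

swapcase | reverse

Check, running the answer program on each example:
  "vtacbl" -> "VTACBL" -> "LBCATV"
  "fbvanxhanzh" -> "FBVANXHANZH" -> "HZNAHXNAVBF"
  "kny" -> "KNY" -> "YNK"
  "zhnilw" -> "ZHNILW" -> "WLINHZ"
  "ydavtxavgdvn" -> "YDAVTXAVGDVN" -> "NVDGVAXTVADY"
  "bexumwfuh" -> "BEXUMWFUH" -> "HUFWMUXEB"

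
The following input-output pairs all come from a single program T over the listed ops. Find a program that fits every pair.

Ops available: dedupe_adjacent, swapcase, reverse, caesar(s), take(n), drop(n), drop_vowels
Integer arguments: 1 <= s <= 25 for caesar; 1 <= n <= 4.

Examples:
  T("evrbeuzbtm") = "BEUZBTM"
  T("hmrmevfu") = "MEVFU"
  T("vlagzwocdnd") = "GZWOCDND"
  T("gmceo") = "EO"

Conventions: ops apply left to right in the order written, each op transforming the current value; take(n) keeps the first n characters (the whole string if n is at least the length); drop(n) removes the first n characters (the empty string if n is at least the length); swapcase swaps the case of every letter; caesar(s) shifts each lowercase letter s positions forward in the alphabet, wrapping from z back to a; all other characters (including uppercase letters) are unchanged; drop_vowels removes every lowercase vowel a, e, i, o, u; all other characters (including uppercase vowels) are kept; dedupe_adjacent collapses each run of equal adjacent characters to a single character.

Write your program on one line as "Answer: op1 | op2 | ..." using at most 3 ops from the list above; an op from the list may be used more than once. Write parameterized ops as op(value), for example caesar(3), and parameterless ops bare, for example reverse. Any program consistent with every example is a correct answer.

drop(3) | swapcase

Check, running the answer program on each example:
  "evrbeuzbtm" -> "beuzbtm" -> "BEUZBTM"
  "hmrmevfu" -> "mevfu" -> "MEVFU"
  "vlagzwocdnd" -> "gzwocdnd" -> "GZWOCDND"
  "gmceo" -> "eo" -> "EO"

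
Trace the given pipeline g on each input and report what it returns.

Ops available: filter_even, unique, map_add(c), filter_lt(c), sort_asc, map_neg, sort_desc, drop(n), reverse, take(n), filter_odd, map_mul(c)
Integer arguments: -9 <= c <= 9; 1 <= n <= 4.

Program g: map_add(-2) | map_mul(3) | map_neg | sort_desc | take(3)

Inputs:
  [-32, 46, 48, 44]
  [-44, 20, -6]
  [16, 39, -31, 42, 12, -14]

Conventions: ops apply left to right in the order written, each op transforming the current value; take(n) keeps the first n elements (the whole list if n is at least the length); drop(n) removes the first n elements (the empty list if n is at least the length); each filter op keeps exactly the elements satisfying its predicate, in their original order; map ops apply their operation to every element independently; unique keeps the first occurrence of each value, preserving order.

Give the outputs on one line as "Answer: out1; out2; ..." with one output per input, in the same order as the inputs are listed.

Execution, op by op:
  [-32, 46, 48, 44] -> [-34, 44, 46, 42] -> [-102, 132, 138, 126] -> [102, -132, -138, -126] -> [102, -126, -132, -138] -> [102, -126, -132]
  [-44, 20, -6] -> [-46, 18, -8] -> [-138, 54, -24] -> [138, -54, 24] -> [138, 24, -54] -> [138, 24, -54]
  [16, 39, -31, 42, 12, -14] -> [14, 37, -33, 40, 10, -16] -> [42, 111, -99, 120, 30, -48] -> [-42, -111, 99, -120, -30, 48] -> [99, 48, -30, -42, -111, -120] -> [99, 48, -30]

[102, -126, -132]; [138, 24, -54]; [99, 48, -30]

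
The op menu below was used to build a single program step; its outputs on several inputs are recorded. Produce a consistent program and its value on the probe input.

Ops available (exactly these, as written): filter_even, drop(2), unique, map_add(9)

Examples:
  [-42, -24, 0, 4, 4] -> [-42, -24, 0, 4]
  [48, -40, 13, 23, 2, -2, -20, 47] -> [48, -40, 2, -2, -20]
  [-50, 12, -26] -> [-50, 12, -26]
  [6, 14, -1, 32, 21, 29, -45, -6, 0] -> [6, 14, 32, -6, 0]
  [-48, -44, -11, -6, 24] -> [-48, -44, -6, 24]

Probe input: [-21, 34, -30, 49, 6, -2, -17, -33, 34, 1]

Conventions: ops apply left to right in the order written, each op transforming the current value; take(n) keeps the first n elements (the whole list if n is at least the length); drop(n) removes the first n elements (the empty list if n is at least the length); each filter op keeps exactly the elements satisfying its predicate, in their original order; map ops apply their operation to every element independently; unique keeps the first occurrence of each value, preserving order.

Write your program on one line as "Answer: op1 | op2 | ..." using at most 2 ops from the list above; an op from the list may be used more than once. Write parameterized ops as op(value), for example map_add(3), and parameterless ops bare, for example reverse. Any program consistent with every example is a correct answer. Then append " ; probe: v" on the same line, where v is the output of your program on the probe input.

unique | filter_even ; probe: [34, -30, 6, -2]

Check, running the answer program on each example:
  [-42, -24, 0, 4, 4] -> [-42, -24, 0, 4] -> [-42, -24, 0, 4]
  [48, -40, 13, 23, 2, -2, -20, 47] -> [48, -40, 13, 23, 2, -2, -20, 47] -> [48, -40, 2, -2, -20]
  [-50, 12, -26] -> [-50, 12, -26] -> [-50, 12, -26]
  [6, 14, -1, 32, 21, 29, -45, -6, 0] -> [6, 14, -1, 32, 21, 29, -45, -6, 0] -> [6, 14, 32, -6, 0]
  [-48, -44, -11, -6, 24] -> [-48, -44, -11, -6, 24] -> [-48, -44, -6, 24]
  probe: [-21, 34, -30, 49, 6, -2, -17, -33, 34, 1] -> [-21, 34, -30, 49, 6, -2, -17, -33, 1] -> [34, -30, 6, -2]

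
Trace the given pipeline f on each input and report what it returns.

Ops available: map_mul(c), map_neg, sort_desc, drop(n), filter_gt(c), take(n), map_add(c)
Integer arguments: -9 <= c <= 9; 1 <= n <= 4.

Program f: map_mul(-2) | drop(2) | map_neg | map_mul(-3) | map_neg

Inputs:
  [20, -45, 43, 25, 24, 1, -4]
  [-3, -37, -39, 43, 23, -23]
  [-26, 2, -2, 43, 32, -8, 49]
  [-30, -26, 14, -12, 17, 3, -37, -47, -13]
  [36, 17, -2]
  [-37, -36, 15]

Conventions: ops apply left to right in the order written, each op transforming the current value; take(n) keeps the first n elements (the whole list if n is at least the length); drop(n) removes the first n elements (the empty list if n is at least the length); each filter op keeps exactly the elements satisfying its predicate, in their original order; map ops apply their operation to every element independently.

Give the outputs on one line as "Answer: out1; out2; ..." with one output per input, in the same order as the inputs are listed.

[258, 150, 144, 6, -24]; [-234, 258, 138, -138]; [-12, 258, 192, -48, 294]; [84, -72, 102, 18, -222, -282, -78]; [-12]; [90]

Execution, op by op:
  [20, -45, 43, 25, 24, 1, -4] -> [-40, 90, -86, -50, -48, -2, 8] -> [-86, -50, -48, -2, 8] -> [86, 50, 48, 2, -8] -> [-258, -150, -144, -6, 24] -> [258, 150, 144, 6, -24]
  [-3, -37, -39, 43, 23, -23] -> [6, 74, 78, -86, -46, 46] -> [78, -86, -46, 46] -> [-78, 86, 46, -46] -> [234, -258, -138, 138] -> [-234, 258, 138, -138]
  [-26, 2, -2, 43, 32, -8, 49] -> [52, -4, 4, -86, -64, 16, -98] -> [4, -86, -64, 16, -98] -> [-4, 86, 64, -16, 98] -> [12, -258, -192, 48, -294] -> [-12, 258, 192, -48, 294]
  [-30, -26, 14, -12, 17, 3, -37, -47, -13] -> [60, 52, -28, 24, -34, -6, 74, 94, 26] -> [-28, 24, -34, -6, 74, 94, 26] -> [28, -24, 34, 6, -74, -94, -26] -> [-84, 72, -102, -18, 222, 282, 78] -> [84, -72, 102, 18, -222, -282, -78]
  [36, 17, -2] -> [-72, -34, 4] -> [4] -> [-4] -> [12] -> [-12]
  [-37, -36, 15] -> [74, 72, -30] -> [-30] -> [30] -> [-90] -> [90]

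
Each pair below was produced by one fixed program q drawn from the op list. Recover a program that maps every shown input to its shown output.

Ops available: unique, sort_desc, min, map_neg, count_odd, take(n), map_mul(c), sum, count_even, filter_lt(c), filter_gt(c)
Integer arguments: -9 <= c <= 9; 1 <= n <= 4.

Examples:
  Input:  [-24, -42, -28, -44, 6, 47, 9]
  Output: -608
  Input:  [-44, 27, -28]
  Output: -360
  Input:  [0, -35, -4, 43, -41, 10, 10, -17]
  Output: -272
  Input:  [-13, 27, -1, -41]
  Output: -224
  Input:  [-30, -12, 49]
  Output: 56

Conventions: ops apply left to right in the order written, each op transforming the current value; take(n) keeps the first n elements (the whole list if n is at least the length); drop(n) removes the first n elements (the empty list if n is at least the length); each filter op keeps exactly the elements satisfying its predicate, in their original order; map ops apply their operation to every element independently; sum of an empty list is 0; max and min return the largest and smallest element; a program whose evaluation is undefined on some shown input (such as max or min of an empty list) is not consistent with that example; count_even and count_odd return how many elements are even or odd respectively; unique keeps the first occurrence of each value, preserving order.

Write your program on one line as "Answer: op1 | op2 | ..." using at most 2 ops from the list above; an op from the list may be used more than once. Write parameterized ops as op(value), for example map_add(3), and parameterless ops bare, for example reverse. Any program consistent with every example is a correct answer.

map_mul(8) | sum

Check, running the answer program on each example:
  [-24, -42, -28, -44, 6, 47, 9] -> [-192, -336, -224, -352, 48, 376, 72] -> -608
  [-44, 27, -28] -> [-352, 216, -224] -> -360
  [0, -35, -4, 43, -41, 10, 10, -17] -> [0, -280, -32, 344, -328, 80, 80, -136] -> -272
  [-13, 27, -1, -41] -> [-104, 216, -8, -328] -> -224
  [-30, -12, 49] -> [-240, -96, 392] -> 56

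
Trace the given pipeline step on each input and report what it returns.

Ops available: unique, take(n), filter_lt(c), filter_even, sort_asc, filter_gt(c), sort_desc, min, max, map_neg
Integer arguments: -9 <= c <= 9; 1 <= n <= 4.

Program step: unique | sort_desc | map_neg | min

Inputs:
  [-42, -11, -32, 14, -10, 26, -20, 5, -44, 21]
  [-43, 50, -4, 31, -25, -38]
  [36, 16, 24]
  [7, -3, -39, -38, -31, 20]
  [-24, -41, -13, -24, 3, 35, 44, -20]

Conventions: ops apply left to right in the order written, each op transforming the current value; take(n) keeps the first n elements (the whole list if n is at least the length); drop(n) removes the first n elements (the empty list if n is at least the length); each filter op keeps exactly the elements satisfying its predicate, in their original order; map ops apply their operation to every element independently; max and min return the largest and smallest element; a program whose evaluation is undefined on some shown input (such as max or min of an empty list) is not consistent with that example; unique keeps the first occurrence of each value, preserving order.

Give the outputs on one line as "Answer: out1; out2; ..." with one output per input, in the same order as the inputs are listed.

Execution, op by op:
  [-42, -11, -32, 14, -10, 26, -20, 5, -44, 21] -> [-42, -11, -32, 14, -10, 26, -20, 5, -44, 21] -> [26, 21, 14, 5, -10, -11, -20, -32, -42, -44] -> [-26, -21, -14, -5, 10, 11, 20, 32, 42, 44] -> -26
  [-43, 50, -4, 31, -25, -38] -> [-43, 50, -4, 31, -25, -38] -> [50, 31, -4, -25, -38, -43] -> [-50, -31, 4, 25, 38, 43] -> -50
  [36, 16, 24] -> [36, 16, 24] -> [36, 24, 16] -> [-36, -24, -16] -> -36
  [7, -3, -39, -38, -31, 20] -> [7, -3, -39, -38, -31, 20] -> [20, 7, -3, -31, -38, -39] -> [-20, -7, 3, 31, 38, 39] -> -20
  [-24, -41, -13, -24, 3, 35, 44, -20] -> [-24, -41, -13, 3, 35, 44, -20] -> [44, 35, 3, -13, -20, -24, -41] -> [-44, -35, -3, 13, 20, 24, 41] -> -44

-26; -50; -36; -20; -44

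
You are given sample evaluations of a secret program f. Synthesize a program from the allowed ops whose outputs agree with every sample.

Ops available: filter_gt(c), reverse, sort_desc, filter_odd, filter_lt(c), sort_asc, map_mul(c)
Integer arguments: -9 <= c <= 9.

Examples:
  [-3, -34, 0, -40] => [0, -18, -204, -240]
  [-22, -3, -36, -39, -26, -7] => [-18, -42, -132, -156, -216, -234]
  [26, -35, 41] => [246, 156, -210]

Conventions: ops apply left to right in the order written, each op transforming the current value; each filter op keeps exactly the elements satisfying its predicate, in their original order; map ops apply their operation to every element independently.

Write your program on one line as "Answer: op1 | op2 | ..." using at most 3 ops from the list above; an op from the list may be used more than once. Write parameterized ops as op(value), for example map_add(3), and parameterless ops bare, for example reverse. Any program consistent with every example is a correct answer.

sort_asc | reverse | map_mul(6)

Check, running the answer program on each example:
  [-3, -34, 0, -40] -> [-40, -34, -3, 0] -> [0, -3, -34, -40] -> [0, -18, -204, -240]
  [-22, -3, -36, -39, -26, -7] -> [-39, -36, -26, -22, -7, -3] -> [-3, -7, -22, -26, -36, -39] -> [-18, -42, -132, -156, -216, -234]
  [26, -35, 41] -> [-35, 26, 41] -> [41, 26, -35] -> [246, 156, -210]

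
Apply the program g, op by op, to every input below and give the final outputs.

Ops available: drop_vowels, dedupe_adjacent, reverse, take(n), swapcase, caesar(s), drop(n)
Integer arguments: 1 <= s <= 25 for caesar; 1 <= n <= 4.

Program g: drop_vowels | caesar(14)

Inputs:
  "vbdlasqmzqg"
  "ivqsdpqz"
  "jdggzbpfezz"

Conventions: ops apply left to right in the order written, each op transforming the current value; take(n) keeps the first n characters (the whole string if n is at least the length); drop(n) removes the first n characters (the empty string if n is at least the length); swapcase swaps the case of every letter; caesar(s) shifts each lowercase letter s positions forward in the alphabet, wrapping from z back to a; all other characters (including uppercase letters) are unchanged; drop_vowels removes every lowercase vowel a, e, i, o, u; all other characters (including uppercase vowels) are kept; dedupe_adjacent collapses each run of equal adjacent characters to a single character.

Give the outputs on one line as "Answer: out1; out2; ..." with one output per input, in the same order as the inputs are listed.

"jprzgeaneu"; "jegrden"; "xruunpdtnn"

Execution, op by op:
  "vbdlasqmzqg" -> "vbdlsqmzqg" -> "jprzgeaneu"
  "ivqsdpqz" -> "vqsdpqz" -> "jegrden"
  "jdggzbpfezz" -> "jdggzbpfzz" -> "xruunpdtnn"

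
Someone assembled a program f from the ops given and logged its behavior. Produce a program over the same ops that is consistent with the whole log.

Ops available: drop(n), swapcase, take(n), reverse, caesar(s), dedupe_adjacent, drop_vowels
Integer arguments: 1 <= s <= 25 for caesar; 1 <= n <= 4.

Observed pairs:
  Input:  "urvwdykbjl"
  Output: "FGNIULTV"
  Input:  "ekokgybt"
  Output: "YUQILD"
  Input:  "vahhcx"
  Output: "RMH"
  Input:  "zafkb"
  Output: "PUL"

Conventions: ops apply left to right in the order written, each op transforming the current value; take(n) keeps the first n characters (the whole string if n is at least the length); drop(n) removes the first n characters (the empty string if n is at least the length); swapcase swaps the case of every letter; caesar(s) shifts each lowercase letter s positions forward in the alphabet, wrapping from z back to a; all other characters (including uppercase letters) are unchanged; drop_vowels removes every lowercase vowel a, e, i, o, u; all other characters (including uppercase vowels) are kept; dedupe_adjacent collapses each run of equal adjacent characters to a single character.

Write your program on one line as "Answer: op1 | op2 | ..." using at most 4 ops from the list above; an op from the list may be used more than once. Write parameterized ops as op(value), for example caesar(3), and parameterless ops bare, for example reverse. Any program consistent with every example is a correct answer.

dedupe_adjacent | caesar(10) | drop(2) | swapcase

Check, running the answer program on each example:
  "urvwdykbjl" -> "urvwdykbjl" -> "ebfgniultv" -> "fgniultv" -> "FGNIULTV"
  "ekokgybt" -> "ekokgybt" -> "ouyuqild" -> "yuqild" -> "YUQILD"
  "vahhcx" -> "vahcx" -> "fkrmh" -> "rmh" -> "RMH"
  "zafkb" -> "zafkb" -> "jkpul" -> "pul" -> "PUL"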